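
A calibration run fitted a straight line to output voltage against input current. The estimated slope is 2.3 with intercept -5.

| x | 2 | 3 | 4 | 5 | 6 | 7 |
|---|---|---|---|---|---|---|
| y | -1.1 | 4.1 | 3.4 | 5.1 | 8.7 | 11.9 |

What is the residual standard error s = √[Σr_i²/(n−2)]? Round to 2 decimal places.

x=2: ŷ = -5 + 2.3·2 = -0.4; r = -1.1 − (-0.4) = -0.7
x=3: ŷ = -5 + 2.3·3 = 1.9; r = 4.1 − 1.9 = 2.2
x=4: ŷ = -5 + 2.3·4 = 4.2; r = 3.4 − 4.2 = -0.8
x=5: ŷ = -5 + 2.3·5 = 6.5; r = 5.1 − 6.5 = -1.4
x=6: ŷ = -5 + 2.3·6 = 8.8; r = 8.7 − 8.8 = -0.1
x=7: ŷ = -5 + 2.3·7 = 11.1; r = 11.9 − 11.1 = 0.8
SSE = 0.49 + 4.84 + 0.64 + 1.96 + 0.01 + 0.64 = 8.58
s = √(8.58/4) = √2.145 ≈ 1.46

s = 1.46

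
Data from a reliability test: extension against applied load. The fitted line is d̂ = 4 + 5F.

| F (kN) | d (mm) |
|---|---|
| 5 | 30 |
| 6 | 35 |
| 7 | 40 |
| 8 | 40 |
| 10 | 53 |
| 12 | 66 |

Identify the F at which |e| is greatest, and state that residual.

F = 8, e = -4

F=5: d̂ = 4 + 5·5 = 29; e = 30 − 29 = 1
F=6: d̂ = 4 + 5·6 = 34; e = 35 − 34 = 1
F=7: d̂ = 4 + 5·7 = 39; e = 40 − 39 = 1
F=8: d̂ = 4 + 5·8 = 44; e = 40 − 44 = -4
F=10: d̂ = 4 + 5·10 = 54; e = 53 − 54 = -1
F=12: d̂ = 4 + 5·12 = 64; e = 66 − 64 = 2
Largest |e| is 4 at F = 8, residual -4.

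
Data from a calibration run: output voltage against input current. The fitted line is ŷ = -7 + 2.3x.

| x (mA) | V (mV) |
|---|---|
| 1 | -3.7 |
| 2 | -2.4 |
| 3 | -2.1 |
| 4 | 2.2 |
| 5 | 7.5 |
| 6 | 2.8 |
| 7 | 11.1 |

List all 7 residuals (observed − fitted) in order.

1, 0, -2, 0, 3, -4, 2

x=1: ŷ = -7 + 2.3·1 = -4.7; e = -3.7 − (-4.7) = 1
x=2: ŷ = -7 + 2.3·2 = -2.4; e = -2.4 − (-2.4) = 0
x=3: ŷ = -7 + 2.3·3 = -0.1; e = -2.1 − (-0.1) = -2
x=4: ŷ = -7 + 2.3·4 = 2.2; e = 2.2 − 2.2 = 0
x=5: ŷ = -7 + 2.3·5 = 4.5; e = 7.5 − 4.5 = 3
x=6: ŷ = -7 + 2.3·6 = 6.8; e = 2.8 − 6.8 = -4
x=7: ŷ = -7 + 2.3·7 = 9.1; e = 11.1 − 9.1 = 2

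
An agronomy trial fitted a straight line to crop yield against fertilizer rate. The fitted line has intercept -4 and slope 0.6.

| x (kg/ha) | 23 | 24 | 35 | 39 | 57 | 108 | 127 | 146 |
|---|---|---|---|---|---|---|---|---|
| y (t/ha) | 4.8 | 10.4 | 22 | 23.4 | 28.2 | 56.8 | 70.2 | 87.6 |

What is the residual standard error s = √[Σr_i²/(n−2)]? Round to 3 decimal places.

x=23: ŷ = -4 + 0.6·23 = 9.8; r = 4.8 − 9.8 = -5
x=24: ŷ = -4 + 0.6·24 = 10.4; r = 10.4 − 10.4 = 0
x=35: ŷ = -4 + 0.6·35 = 17; r = 22 − 17 = 5
x=39: ŷ = -4 + 0.6·39 = 19.4; r = 23.4 − 19.4 = 4
x=57: ŷ = -4 + 0.6·57 = 30.2; r = 28.2 − 30.2 = -2
x=108: ŷ = -4 + 0.6·108 = 60.8; r = 56.8 − 60.8 = -4
x=127: ŷ = -4 + 0.6·127 = 72.2; r = 70.2 − 72.2 = -2
x=146: ŷ = -4 + 0.6·146 = 83.6; r = 87.6 − 83.6 = 4
SSE = 25 + 0 + 25 + 16 + 4 + 16 + 4 + 16 = 106
s = √(106/6) = √17.6667 ≈ 4.203

s = 4.203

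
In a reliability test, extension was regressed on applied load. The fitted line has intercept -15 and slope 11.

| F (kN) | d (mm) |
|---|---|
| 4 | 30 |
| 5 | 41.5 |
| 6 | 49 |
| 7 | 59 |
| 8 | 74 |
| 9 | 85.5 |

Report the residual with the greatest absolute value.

r = -3

F=4: ŷ = -15 + 11·4 = 29; r = 30 − 29 = 1
F=5: ŷ = -15 + 11·5 = 40; r = 41.5 − 40 = 1.5
F=6: ŷ = -15 + 11·6 = 51; r = 49 − 51 = -2
F=7: ŷ = -15 + 11·7 = 62; r = 59 − 62 = -3
F=8: ŷ = -15 + 11·8 = 73; r = 74 − 73 = 1
F=9: ŷ = -15 + 11·9 = 84; r = 85.5 − 84 = 1.5
Largest |r| is 3 at F = 7, residual -3.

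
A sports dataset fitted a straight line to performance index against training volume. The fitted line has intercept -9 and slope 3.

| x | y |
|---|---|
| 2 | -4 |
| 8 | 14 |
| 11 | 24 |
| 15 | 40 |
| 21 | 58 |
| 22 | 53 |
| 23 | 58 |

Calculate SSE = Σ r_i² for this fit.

x=2: ŷ = -9 + 3·2 = -3; r = -4 − (-3) = -1
x=8: ŷ = -9 + 3·8 = 15; r = 14 − 15 = -1
x=11: ŷ = -9 + 3·11 = 24; r = 24 − 24 = 0
x=15: ŷ = -9 + 3·15 = 36; r = 40 − 36 = 4
x=21: ŷ = -9 + 3·21 = 54; r = 58 − 54 = 4
x=22: ŷ = -9 + 3·22 = 57; r = 53 − 57 = -4
x=23: ŷ = -9 + 3·23 = 60; r = 58 − 60 = -2
SSE = 1 + 1 + 0 + 16 + 16 + 16 + 4 = 54

SSE = 54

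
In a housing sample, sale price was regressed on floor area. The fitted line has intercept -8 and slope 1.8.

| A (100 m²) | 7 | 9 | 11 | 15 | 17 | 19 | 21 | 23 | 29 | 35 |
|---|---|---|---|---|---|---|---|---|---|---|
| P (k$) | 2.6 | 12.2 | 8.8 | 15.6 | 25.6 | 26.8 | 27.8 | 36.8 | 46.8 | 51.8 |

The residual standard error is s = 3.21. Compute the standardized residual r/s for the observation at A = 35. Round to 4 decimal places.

-0.9969

ŷ = -8 + 1.8·35 = 55
r = 51.8 − 55 = -3.2
r/s = -3.2 / 3.21 = -0.9969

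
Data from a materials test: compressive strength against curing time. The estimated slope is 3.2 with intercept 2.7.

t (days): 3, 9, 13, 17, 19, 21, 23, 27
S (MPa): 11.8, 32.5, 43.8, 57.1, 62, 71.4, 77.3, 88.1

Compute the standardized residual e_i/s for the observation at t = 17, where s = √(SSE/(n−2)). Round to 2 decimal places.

t=3: ŷ = 2.7 + 3.2·3 = 12.3; e = 11.8 − 12.3 = -0.5
t=9: ŷ = 2.7 + 3.2·9 = 31.5; e = 32.5 − 31.5 = 1
t=13: ŷ = 2.7 + 3.2·13 = 44.3; e = 43.8 − 44.3 = -0.5
t=17: ŷ = 2.7 + 3.2·17 = 57.1; e = 57.1 − 57.1 = 0
t=19: ŷ = 2.7 + 3.2·19 = 63.5; e = 62 − 63.5 = -1.5
t=21: ŷ = 2.7 + 3.2·21 = 69.9; e = 71.4 − 69.9 = 1.5
t=23: ŷ = 2.7 + 3.2·23 = 76.3; e = 77.3 − 76.3 = 1
t=27: ŷ = 2.7 + 3.2·27 = 89.1; e = 88.1 − 89.1 = -1
SSE = 0.25 + 1 + 0.25 + 0 + 2.25 + 2.25 + 1 + 1 = 8
s = √(8/6) = 1.1547
e/s = 0 / 1.1547 = 0.00

0.00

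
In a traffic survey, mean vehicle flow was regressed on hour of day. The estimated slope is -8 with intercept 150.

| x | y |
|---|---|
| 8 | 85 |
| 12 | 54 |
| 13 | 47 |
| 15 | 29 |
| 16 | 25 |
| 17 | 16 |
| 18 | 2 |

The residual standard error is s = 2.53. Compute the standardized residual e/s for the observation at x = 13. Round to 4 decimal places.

0.3953

ŷ = 150 − 8·13 = 46
e = 47 − 46 = 1
e/s = 1 / 2.53 = 0.3953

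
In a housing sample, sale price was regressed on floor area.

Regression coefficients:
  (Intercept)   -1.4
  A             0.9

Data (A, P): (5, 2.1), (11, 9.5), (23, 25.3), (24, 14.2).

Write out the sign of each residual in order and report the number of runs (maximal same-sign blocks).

A=5: ŷ = -1.4 + 0.9·5 = 3.1; r = 2.1 − 3.1 = -1
A=11: ŷ = -1.4 + 0.9·11 = 8.5; r = 9.5 − 8.5 = 1
A=23: ŷ = -1.4 + 0.9·23 = 19.3; r = 25.3 − 19.3 = 6
A=24: ŷ = -1.4 + 0.9·24 = 20.2; r = 14.2 − 20.2 = -6
Signs: − + + −
Runs: −×1, +×2, −×1 → 3

3 runs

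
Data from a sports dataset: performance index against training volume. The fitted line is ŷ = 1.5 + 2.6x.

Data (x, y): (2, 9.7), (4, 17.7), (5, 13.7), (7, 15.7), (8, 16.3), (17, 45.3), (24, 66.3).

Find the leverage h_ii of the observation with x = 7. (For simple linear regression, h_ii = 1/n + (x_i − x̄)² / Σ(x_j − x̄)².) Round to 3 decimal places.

x̄ = (2 + 4 + 5 + 7 + 8 + 17 + 24)/7 = 9.57143
Σ(x − x̄)² = 57.3265 + 31.0408 + 20.898 + 6.61224 + 2.46939 + 55.1837 + 208.184 = 381.714
h = 1/7 + (-2.57143)²/381.714 = 0.142857 + 0.0173225 = 0.160

h = 0.160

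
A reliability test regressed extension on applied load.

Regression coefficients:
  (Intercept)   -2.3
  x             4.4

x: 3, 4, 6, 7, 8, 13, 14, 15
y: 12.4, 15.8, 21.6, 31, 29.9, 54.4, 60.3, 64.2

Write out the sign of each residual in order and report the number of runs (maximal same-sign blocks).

5 runs

x=3: ŷ = -2.3 + 4.4·3 = 10.9; r = 12.4 − 10.9 = 1.5
x=4: ŷ = -2.3 + 4.4·4 = 15.3; r = 15.8 − 15.3 = 0.5
x=6: ŷ = -2.3 + 4.4·6 = 24.1; r = 21.6 − 24.1 = -2.5
x=7: ŷ = -2.3 + 4.4·7 = 28.5; r = 31 − 28.5 = 2.5
x=8: ŷ = -2.3 + 4.4·8 = 32.9; r = 29.9 − 32.9 = -3
x=13: ŷ = -2.3 + 4.4·13 = 54.9; r = 54.4 − 54.9 = -0.5
x=14: ŷ = -2.3 + 4.4·14 = 59.3; r = 60.3 − 59.3 = 1
x=15: ŷ = -2.3 + 4.4·15 = 63.7; r = 64.2 − 63.7 = 0.5
Signs: + + − + − − + +
Runs: +×2, −×1, +×1, −×2, +×2 → 5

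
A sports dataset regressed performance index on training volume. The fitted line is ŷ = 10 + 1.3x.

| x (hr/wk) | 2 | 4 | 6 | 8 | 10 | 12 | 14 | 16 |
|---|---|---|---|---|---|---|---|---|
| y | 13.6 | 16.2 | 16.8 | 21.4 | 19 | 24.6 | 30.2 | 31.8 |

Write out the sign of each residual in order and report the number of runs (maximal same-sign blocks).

x=2: ŷ = 10 + 1.3·2 = 12.6; r = 13.6 − 12.6 = 1
x=4: ŷ = 10 + 1.3·4 = 15.2; r = 16.2 − 15.2 = 1
x=6: ŷ = 10 + 1.3·6 = 17.8; r = 16.8 − 17.8 = -1
x=8: ŷ = 10 + 1.3·8 = 20.4; r = 21.4 − 20.4 = 1
x=10: ŷ = 10 + 1.3·10 = 23; r = 19 − 23 = -4
x=12: ŷ = 10 + 1.3·12 = 25.6; r = 24.6 − 25.6 = -1
x=14: ŷ = 10 + 1.3·14 = 28.2; r = 30.2 − 28.2 = 2
x=16: ŷ = 10 + 1.3·16 = 30.8; r = 31.8 − 30.8 = 1
Signs: + + − + − − + +
Runs: +×2, −×1, +×1, −×2, +×2 → 5

5 runs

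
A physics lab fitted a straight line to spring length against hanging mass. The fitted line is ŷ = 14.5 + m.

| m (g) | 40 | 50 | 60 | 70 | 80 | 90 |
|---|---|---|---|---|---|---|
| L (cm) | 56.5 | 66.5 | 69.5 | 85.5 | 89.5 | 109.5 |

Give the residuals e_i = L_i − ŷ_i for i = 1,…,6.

m=40: ŷ = 14.5 + 40 = 54.5; e = 56.5 − 54.5 = 2
m=50: ŷ = 14.5 + 50 = 64.5; e = 66.5 − 64.5 = 2
m=60: ŷ = 14.5 + 60 = 74.5; e = 69.5 − 74.5 = -5
m=70: ŷ = 14.5 + 70 = 84.5; e = 85.5 − 84.5 = 1
m=80: ŷ = 14.5 + 80 = 94.5; e = 89.5 − 94.5 = -5
m=90: ŷ = 14.5 + 90 = 104.5; e = 109.5 − 104.5 = 5

2, 2, -5, 1, -5, 5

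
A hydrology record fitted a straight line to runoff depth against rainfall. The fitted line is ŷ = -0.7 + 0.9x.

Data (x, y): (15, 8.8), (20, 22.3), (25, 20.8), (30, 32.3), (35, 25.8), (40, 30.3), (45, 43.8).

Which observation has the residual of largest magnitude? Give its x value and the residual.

x = 30, r = 6

x=15: ŷ = -0.7 + 0.9·15 = 12.8; r = 8.8 − 12.8 = -4
x=20: ŷ = -0.7 + 0.9·20 = 17.3; r = 22.3 − 17.3 = 5
x=25: ŷ = -0.7 + 0.9·25 = 21.8; r = 20.8 − 21.8 = -1
x=30: ŷ = -0.7 + 0.9·30 = 26.3; r = 32.3 − 26.3 = 6
x=35: ŷ = -0.7 + 0.9·35 = 30.8; r = 25.8 − 30.8 = -5
x=40: ŷ = -0.7 + 0.9·40 = 35.3; r = 30.3 − 35.3 = -5
x=45: ŷ = -0.7 + 0.9·45 = 39.8; r = 43.8 − 39.8 = 4
Largest |r| is 6 at x = 30, residual 6.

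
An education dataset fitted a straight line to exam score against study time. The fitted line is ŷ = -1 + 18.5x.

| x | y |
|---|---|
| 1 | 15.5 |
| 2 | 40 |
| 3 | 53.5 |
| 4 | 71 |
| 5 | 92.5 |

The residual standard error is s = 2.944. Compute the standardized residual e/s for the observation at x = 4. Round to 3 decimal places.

ŷ = -1 + 18.5·4 = 73
e = 71 − 73 = -2
e/s = -2 / 2.944 = -0.679

-0.679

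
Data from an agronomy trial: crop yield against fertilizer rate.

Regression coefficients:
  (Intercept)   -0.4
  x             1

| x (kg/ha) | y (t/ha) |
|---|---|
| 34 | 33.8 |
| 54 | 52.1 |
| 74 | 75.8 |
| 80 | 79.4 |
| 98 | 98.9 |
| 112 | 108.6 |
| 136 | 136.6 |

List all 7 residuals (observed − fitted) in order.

0.2, -1.5, 2.2, -0.2, 1.3, -3, 1

x=34: ŷ = -0.4 + 34 = 33.6; e = 33.8 − 33.6 = 0.2
x=54: ŷ = -0.4 + 54 = 53.6; e = 52.1 − 53.6 = -1.5
x=74: ŷ = -0.4 + 74 = 73.6; e = 75.8 − 73.6 = 2.2
x=80: ŷ = -0.4 + 80 = 79.6; e = 79.4 − 79.6 = -0.2
x=98: ŷ = -0.4 + 98 = 97.6; e = 98.9 − 97.6 = 1.3
x=112: ŷ = -0.4 + 112 = 111.6; e = 108.6 − 111.6 = -3
x=136: ŷ = -0.4 + 136 = 135.6; e = 136.6 − 135.6 = 1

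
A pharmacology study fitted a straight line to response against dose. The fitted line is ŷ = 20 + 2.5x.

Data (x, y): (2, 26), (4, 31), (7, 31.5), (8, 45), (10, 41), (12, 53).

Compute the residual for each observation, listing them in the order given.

1, 1, -6, 5, -4, 3

x=2: ŷ = 20 + 2.5·2 = 25; r = 26 − 25 = 1
x=4: ŷ = 20 + 2.5·4 = 30; r = 31 − 30 = 1
x=7: ŷ = 20 + 2.5·7 = 37.5; r = 31.5 − 37.5 = -6
x=8: ŷ = 20 + 2.5·8 = 40; r = 45 − 40 = 5
x=10: ŷ = 20 + 2.5·10 = 45; r = 41 − 45 = -4
x=12: ŷ = 20 + 2.5·12 = 50; r = 53 − 50 = 3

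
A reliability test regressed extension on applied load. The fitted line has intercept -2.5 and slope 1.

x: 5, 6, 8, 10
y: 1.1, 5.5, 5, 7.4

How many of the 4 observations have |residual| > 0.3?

3

x=5: ŷ = -2.5 + 5 = 2.5; r = 1.1 − 2.5 = -1.4
x=6: ŷ = -2.5 + 6 = 3.5; r = 5.5 − 3.5 = 2
x=8: ŷ = -2.5 + 8 = 5.5; r = 5 − 5.5 = -0.5
x=10: ŷ = -2.5 + 10 = 7.5; r = 7.4 − 7.5 = -0.1
|r| > 0.3: x=5 (|r|=1.4), x=6 (|r|=2), x=8 (|r|=0.5) → 3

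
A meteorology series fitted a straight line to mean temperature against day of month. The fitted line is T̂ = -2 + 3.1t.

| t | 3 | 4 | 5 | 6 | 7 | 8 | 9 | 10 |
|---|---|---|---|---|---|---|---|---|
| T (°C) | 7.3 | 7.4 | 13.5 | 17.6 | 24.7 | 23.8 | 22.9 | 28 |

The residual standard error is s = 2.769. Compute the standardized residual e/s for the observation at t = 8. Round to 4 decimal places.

T̂ = -2 + 3.1·8 = 22.8
e = 23.8 − 22.8 = 1
e/s = 1 / 2.769 = 0.3611

0.3611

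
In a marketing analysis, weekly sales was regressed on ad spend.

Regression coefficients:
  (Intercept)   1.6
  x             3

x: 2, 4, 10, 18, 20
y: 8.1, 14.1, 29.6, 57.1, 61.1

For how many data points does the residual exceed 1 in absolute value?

2

x=2: ŷ = 1.6 + 3·2 = 7.6; r = 8.1 − 7.6 = 0.5
x=4: ŷ = 1.6 + 3·4 = 13.6; r = 14.1 − 13.6 = 0.5
x=10: ŷ = 1.6 + 3·10 = 31.6; r = 29.6 − 31.6 = -2
x=18: ŷ = 1.6 + 3·18 = 55.6; r = 57.1 − 55.6 = 1.5
x=20: ŷ = 1.6 + 3·20 = 61.6; r = 61.1 − 61.6 = -0.5
|r| > 1: x=10 (|r|=2), x=18 (|r|=1.5) → 2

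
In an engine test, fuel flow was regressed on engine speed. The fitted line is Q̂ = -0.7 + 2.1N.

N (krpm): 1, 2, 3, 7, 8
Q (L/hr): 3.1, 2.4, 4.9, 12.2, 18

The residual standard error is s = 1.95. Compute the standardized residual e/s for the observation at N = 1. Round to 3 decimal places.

0.872

Q̂ = -0.7 + 2.1·1 = 1.4
e = 3.1 − 1.4 = 1.7
e/s = 1.7 / 1.95 = 0.872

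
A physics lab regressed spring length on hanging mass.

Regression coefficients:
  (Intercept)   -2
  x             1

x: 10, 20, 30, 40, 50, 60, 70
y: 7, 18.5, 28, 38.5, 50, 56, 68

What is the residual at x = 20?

r = 0.5

ŷ = -2 + 20 = 18
r = 18.5 − 18 = 0.5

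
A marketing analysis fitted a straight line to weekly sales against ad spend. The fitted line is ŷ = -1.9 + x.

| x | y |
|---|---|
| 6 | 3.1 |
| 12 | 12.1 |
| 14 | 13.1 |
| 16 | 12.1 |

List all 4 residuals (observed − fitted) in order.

-1, 2, 1, -2

x=6: ŷ = -1.9 + 6 = 4.1; r = 3.1 − 4.1 = -1
x=12: ŷ = -1.9 + 12 = 10.1; r = 12.1 − 10.1 = 2
x=14: ŷ = -1.9 + 14 = 12.1; r = 13.1 − 12.1 = 1
x=16: ŷ = -1.9 + 16 = 14.1; r = 12.1 − 14.1 = -2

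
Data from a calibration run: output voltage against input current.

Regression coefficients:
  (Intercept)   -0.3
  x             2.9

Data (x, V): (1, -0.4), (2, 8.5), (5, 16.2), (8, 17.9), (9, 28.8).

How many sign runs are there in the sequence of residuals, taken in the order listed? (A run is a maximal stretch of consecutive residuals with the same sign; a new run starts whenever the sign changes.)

x=1: V̂ = -0.3 + 2.9·1 = 2.6; e = -0.4 − 2.6 = -3
x=2: V̂ = -0.3 + 2.9·2 = 5.5; e = 8.5 − 5.5 = 3
x=5: V̂ = -0.3 + 2.9·5 = 14.2; e = 16.2 − 14.2 = 2
x=8: V̂ = -0.3 + 2.9·8 = 22.9; e = 17.9 − 22.9 = -5
x=9: V̂ = -0.3 + 2.9·9 = 25.8; e = 28.8 − 25.8 = 3
Signs: − + + − +
Runs: −×1, +×2, −×1, +×1 → 4

4 runs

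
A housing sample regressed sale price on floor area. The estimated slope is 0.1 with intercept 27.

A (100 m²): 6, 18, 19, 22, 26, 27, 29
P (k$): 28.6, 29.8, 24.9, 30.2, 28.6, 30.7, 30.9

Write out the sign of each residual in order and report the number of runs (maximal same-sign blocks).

A=6: P̂ = 27 + 0.1·6 = 27.6; e = 28.6 − 27.6 = 1
A=18: P̂ = 27 + 0.1·18 = 28.8; e = 29.8 − 28.8 = 1
A=19: P̂ = 27 + 0.1·19 = 28.9; e = 24.9 − 28.9 = -4
A=22: P̂ = 27 + 0.1·22 = 29.2; e = 30.2 − 29.2 = 1
A=26: P̂ = 27 + 0.1·26 = 29.6; e = 28.6 − 29.6 = -1
A=27: P̂ = 27 + 0.1·27 = 29.7; e = 30.7 − 29.7 = 1
A=29: P̂ = 27 + 0.1·29 = 29.9; e = 30.9 − 29.9 = 1
Signs: + + − + − + +
Runs: +×2, −×1, +×1, −×1, +×2 → 5

5 runs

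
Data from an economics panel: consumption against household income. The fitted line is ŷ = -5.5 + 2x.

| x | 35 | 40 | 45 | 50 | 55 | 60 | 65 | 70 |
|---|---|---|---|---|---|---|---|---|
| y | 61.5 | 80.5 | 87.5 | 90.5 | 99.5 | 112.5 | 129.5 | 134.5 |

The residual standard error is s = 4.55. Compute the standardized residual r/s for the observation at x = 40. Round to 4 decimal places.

ŷ = -5.5 + 2·40 = 74.5
r = 80.5 − 74.5 = 6
r/s = 6 / 4.55 = 1.3187

1.3187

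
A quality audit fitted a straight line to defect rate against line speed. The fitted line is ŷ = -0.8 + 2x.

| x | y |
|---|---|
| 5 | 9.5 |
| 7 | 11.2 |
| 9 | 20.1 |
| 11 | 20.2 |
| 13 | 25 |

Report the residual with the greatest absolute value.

r = 2.9

x=5: ŷ = -0.8 + 2·5 = 9.2; r = 9.5 − 9.2 = 0.3
x=7: ŷ = -0.8 + 2·7 = 13.2; r = 11.2 − 13.2 = -2
x=9: ŷ = -0.8 + 2·9 = 17.2; r = 20.1 − 17.2 = 2.9
x=11: ŷ = -0.8 + 2·11 = 21.2; r = 20.2 − 21.2 = -1
x=13: ŷ = -0.8 + 2·13 = 25.2; r = 25 − 25.2 = -0.2
Largest |r| is 2.9 at x = 9, residual 2.9.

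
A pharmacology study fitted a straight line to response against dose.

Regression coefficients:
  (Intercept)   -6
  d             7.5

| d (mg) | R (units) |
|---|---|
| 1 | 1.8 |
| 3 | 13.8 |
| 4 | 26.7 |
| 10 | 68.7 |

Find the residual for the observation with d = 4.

R̂ = -6 + 7.5·4 = 24
e = 26.7 − 24 = 2.7

e = 2.7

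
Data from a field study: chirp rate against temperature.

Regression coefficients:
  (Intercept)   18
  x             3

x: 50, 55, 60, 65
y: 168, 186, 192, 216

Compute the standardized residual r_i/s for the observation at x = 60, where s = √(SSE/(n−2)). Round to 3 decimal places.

x=50: ŷ = 18 + 3·50 = 168; r = 168 − 168 = 0
x=55: ŷ = 18 + 3·55 = 183; r = 186 − 183 = 3
x=60: ŷ = 18 + 3·60 = 198; r = 192 − 198 = -6
x=65: ŷ = 18 + 3·65 = 213; r = 216 − 213 = 3
SSE = 0 + 9 + 36 + 9 = 54
s = √(54/2) = 5.19615
r/s = -6 / 5.19615 = -1.155

-1.155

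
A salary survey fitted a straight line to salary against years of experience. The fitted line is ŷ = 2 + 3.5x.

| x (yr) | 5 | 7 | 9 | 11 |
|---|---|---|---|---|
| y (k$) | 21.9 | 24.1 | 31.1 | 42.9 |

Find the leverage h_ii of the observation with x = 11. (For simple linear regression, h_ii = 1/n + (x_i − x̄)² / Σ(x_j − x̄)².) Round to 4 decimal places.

x̄ = (5 + 7 + 9 + 11)/4 = 8
Σ(x − x̄)² = 9 + 1 + 1 + 9 = 20
h = 1/4 + (3)²/20 = 0.25 + 0.45 = 0.7000

h = 0.7000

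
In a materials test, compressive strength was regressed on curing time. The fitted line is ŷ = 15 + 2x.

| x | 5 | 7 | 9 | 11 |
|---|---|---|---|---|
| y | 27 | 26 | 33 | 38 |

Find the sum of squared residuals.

x=5: ŷ = 15 + 2·5 = 25; e = 27 − 25 = 2
x=7: ŷ = 15 + 2·7 = 29; e = 26 − 29 = -3
x=9: ŷ = 15 + 2·9 = 33; e = 33 − 33 = 0
x=11: ŷ = 15 + 2·11 = 37; e = 38 − 37 = 1
SSE = 4 + 9 + 0 + 1 = 14

SSE = 14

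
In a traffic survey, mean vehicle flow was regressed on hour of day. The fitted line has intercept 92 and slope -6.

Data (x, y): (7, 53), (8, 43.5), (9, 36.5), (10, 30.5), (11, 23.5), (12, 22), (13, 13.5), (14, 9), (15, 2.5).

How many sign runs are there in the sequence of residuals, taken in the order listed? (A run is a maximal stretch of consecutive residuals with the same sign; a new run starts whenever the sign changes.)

5 runs

x=7: ŷ = 92 − 6·7 = 50; e = 53 − 50 = 3
x=8: ŷ = 92 − 6·8 = 44; e = 43.5 − 44 = -0.5
x=9: ŷ = 92 − 6·9 = 38; e = 36.5 − 38 = -1.5
x=10: ŷ = 92 − 6·10 = 32; e = 30.5 − 32 = -1.5
x=11: ŷ = 92 − 6·11 = 26; e = 23.5 − 26 = -2.5
x=12: ŷ = 92 − 6·12 = 20; e = 22 − 20 = 2
x=13: ŷ = 92 − 6·13 = 14; e = 13.5 − 14 = -0.5
x=14: ŷ = 92 − 6·14 = 8; e = 9 − 8 = 1
x=15: ŷ = 92 − 6·15 = 2; e = 2.5 − 2 = 0.5
Signs: + − − − − + − + +
Runs: +×1, −×4, +×1, −×1, +×2 → 5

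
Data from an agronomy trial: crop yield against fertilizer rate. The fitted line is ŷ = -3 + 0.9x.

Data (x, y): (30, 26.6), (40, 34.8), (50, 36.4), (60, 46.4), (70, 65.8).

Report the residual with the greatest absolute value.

x=30: ŷ = -3 + 0.9·30 = 24; e = 26.6 − 24 = 2.6
x=40: ŷ = -3 + 0.9·40 = 33; e = 34.8 − 33 = 1.8
x=50: ŷ = -3 + 0.9·50 = 42; e = 36.4 − 42 = -5.6
x=60: ŷ = -3 + 0.9·60 = 51; e = 46.4 − 51 = -4.6
x=70: ŷ = -3 + 0.9·70 = 60; e = 65.8 − 60 = 5.8
Largest |e| is 5.8 at x = 70, residual 5.8.

e = 5.8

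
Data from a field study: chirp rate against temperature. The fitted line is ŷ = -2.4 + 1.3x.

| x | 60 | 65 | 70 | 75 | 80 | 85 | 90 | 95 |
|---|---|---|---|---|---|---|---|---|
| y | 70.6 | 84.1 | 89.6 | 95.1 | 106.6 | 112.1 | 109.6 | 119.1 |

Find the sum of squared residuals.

x=60: ŷ = -2.4 + 1.3·60 = 75.6; e = 70.6 − 75.6 = -5
x=65: ŷ = -2.4 + 1.3·65 = 82.1; e = 84.1 − 82.1 = 2
x=70: ŷ = -2.4 + 1.3·70 = 88.6; e = 89.6 − 88.6 = 1
x=75: ŷ = -2.4 + 1.3·75 = 95.1; e = 95.1 − 95.1 = 0
x=80: ŷ = -2.4 + 1.3·80 = 101.6; e = 106.6 − 101.6 = 5
x=85: ŷ = -2.4 + 1.3·85 = 108.1; e = 112.1 − 108.1 = 4
x=90: ŷ = -2.4 + 1.3·90 = 114.6; e = 109.6 − 114.6 = -5
x=95: ŷ = -2.4 + 1.3·95 = 121.1; e = 119.1 − 121.1 = -2
SSE = 25 + 4 + 1 + 0 + 25 + 16 + 25 + 4 = 100

SSE = 100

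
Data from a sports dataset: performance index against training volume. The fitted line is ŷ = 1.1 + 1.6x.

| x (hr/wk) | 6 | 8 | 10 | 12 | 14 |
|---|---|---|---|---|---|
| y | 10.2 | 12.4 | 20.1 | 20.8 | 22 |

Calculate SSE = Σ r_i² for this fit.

x=6: ŷ = 1.1 + 1.6·6 = 10.7; r = 10.2 − 10.7 = -0.5
x=8: ŷ = 1.1 + 1.6·8 = 13.9; r = 12.4 − 13.9 = -1.5
x=10: ŷ = 1.1 + 1.6·10 = 17.1; r = 20.1 − 17.1 = 3
x=12: ŷ = 1.1 + 1.6·12 = 20.3; r = 20.8 − 20.3 = 0.5
x=14: ŷ = 1.1 + 1.6·14 = 23.5; r = 22 − 23.5 = -1.5
SSE = 0.25 + 2.25 + 9 + 0.25 + 2.25 = 14

SSE = 14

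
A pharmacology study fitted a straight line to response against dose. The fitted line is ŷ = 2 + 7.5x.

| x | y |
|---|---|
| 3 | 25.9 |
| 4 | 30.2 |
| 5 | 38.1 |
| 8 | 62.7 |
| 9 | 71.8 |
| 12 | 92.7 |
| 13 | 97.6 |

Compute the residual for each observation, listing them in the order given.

1.4, -1.8, -1.4, 0.7, 2.3, 0.7, -1.9

x=3: ŷ = 2 + 7.5·3 = 24.5; e = 25.9 − 24.5 = 1.4
x=4: ŷ = 2 + 7.5·4 = 32; e = 30.2 − 32 = -1.8
x=5: ŷ = 2 + 7.5·5 = 39.5; e = 38.1 − 39.5 = -1.4
x=8: ŷ = 2 + 7.5·8 = 62; e = 62.7 − 62 = 0.7
x=9: ŷ = 2 + 7.5·9 = 69.5; e = 71.8 − 69.5 = 2.3
x=12: ŷ = 2 + 7.5·12 = 92; e = 92.7 − 92 = 0.7
x=13: ŷ = 2 + 7.5·13 = 99.5; e = 97.6 − 99.5 = -1.9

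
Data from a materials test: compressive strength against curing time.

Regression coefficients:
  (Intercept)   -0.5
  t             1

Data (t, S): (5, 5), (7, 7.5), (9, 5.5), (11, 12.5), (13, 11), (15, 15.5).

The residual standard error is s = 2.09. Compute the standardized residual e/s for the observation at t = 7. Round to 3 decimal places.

Ŝ = -0.5 + 7 = 6.5
e = 7.5 − 6.5 = 1
e/s = 1 / 2.09 = 0.478

0.478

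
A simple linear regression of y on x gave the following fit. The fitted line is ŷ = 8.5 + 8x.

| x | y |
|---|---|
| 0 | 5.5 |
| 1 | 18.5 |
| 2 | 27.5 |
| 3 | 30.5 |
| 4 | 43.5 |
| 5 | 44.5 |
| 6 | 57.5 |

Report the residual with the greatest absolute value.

x=0: ŷ = 8.5 + 8·0 = 8.5; e = 5.5 − 8.5 = -3
x=1: ŷ = 8.5 + 8·1 = 16.5; e = 18.5 − 16.5 = 2
x=2: ŷ = 8.5 + 8·2 = 24.5; e = 27.5 − 24.5 = 3
x=3: ŷ = 8.5 + 8·3 = 32.5; e = 30.5 − 32.5 = -2
x=4: ŷ = 8.5 + 8·4 = 40.5; e = 43.5 − 40.5 = 3
x=5: ŷ = 8.5 + 8·5 = 48.5; e = 44.5 − 48.5 = -4
x=6: ŷ = 8.5 + 8·6 = 56.5; e = 57.5 − 56.5 = 1
Largest |e| is 4 at x = 5, residual -4.

e = -4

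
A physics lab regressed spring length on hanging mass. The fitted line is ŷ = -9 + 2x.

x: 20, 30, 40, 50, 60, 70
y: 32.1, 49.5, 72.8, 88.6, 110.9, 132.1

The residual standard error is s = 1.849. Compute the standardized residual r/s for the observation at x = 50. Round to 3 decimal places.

-1.298

ŷ = -9 + 2·50 = 91
r = 88.6 − 91 = -2.4
r/s = -2.4 / 1.849 = -1.298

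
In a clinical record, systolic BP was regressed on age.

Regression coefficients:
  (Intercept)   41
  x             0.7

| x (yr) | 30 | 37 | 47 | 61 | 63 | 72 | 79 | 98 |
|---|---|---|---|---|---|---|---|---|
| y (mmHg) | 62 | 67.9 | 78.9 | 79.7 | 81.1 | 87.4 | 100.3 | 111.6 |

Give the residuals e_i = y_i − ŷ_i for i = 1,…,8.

x=30: ŷ = 41 + 0.7·30 = 62; e = 62 − 62 = 0
x=37: ŷ = 41 + 0.7·37 = 66.9; e = 67.9 − 66.9 = 1
x=47: ŷ = 41 + 0.7·47 = 73.9; e = 78.9 − 73.9 = 5
x=61: ŷ = 41 + 0.7·61 = 83.7; e = 79.7 − 83.7 = -4
x=63: ŷ = 41 + 0.7·63 = 85.1; e = 81.1 − 85.1 = -4
x=72: ŷ = 41 + 0.7·72 = 91.4; e = 87.4 − 91.4 = -4
x=79: ŷ = 41 + 0.7·79 = 96.3; e = 100.3 − 96.3 = 4
x=98: ŷ = 41 + 0.7·98 = 109.6; e = 111.6 − 109.6 = 2

0, 1, 5, -4, -4, -4, 4, 2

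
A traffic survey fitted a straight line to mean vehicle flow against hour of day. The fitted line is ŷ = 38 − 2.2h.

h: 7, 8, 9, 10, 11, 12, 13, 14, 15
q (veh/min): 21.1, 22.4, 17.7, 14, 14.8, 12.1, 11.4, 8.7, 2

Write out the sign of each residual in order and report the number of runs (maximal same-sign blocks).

h=7: ŷ = 38 − 2.2·7 = 22.6; e = 21.1 − 22.6 = -1.5
h=8: ŷ = 38 − 2.2·8 = 20.4; e = 22.4 − 20.4 = 2
h=9: ŷ = 38 − 2.2·9 = 18.2; e = 17.7 − 18.2 = -0.5
h=10: ŷ = 38 − 2.2·10 = 16; e = 14 − 16 = -2
h=11: ŷ = 38 − 2.2·11 = 13.8; e = 14.8 − 13.8 = 1
h=12: ŷ = 38 − 2.2·12 = 11.6; e = 12.1 − 11.6 = 0.5
h=13: ŷ = 38 − 2.2·13 = 9.4; e = 11.4 − 9.4 = 2
h=14: ŷ = 38 − 2.2·14 = 7.2; e = 8.7 − 7.2 = 1.5
h=15: ŷ = 38 − 2.2·15 = 5; e = 2 − 5 = -3
Signs: − + − − + + + + −
Runs: −×1, +×1, −×2, +×4, −×1 → 5

5 runs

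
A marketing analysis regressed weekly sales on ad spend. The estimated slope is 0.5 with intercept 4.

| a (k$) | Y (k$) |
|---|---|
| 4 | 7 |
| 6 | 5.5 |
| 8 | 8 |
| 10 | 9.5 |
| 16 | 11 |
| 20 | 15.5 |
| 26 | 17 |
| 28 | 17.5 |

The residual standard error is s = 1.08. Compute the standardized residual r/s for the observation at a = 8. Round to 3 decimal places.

0.000

Ŷ = 4 + 0.5·8 = 8
r = 8 − 8 = 0
r/s = 0 / 1.08 = 0.000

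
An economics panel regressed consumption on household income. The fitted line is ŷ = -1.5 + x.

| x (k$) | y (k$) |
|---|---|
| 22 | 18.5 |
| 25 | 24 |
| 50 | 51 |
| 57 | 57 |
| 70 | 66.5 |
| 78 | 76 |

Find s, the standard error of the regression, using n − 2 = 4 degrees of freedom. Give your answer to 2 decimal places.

x=22: ŷ = -1.5 + 22 = 20.5; r = 18.5 − 20.5 = -2
x=25: ŷ = -1.5 + 25 = 23.5; r = 24 − 23.5 = 0.5
x=50: ŷ = -1.5 + 50 = 48.5; r = 51 − 48.5 = 2.5
x=57: ŷ = -1.5 + 57 = 55.5; r = 57 − 55.5 = 1.5
x=70: ŷ = -1.5 + 70 = 68.5; r = 66.5 − 68.5 = -2
x=78: ŷ = -1.5 + 78 = 76.5; r = 76 − 76.5 = -0.5
SSE = 4 + 0.25 + 6.25 + 2.25 + 4 + 0.25 = 17
s = √(17/4) = √4.25 ≈ 2.06

s = 2.06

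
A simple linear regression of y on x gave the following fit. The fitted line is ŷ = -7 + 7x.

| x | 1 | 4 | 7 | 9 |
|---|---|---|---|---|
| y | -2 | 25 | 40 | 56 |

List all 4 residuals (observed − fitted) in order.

-2, 4, -2, 0

x=1: ŷ = -7 + 7·1 = 0; e = -2 − 0 = -2
x=4: ŷ = -7 + 7·4 = 21; e = 25 − 21 = 4
x=7: ŷ = -7 + 7·7 = 42; e = 40 − 42 = -2
x=9: ŷ = -7 + 7·9 = 56; e = 56 − 56 = 0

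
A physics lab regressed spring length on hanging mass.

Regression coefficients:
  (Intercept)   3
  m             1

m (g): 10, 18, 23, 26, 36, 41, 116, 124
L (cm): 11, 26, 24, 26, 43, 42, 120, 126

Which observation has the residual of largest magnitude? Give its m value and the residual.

m = 18, e = 5

m=10: L̂ = 3 + 10 = 13; e = 11 − 13 = -2
m=18: L̂ = 3 + 18 = 21; e = 26 − 21 = 5
m=23: L̂ = 3 + 23 = 26; e = 24 − 26 = -2
m=26: L̂ = 3 + 26 = 29; e = 26 − 29 = -3
m=36: L̂ = 3 + 36 = 39; e = 43 − 39 = 4
m=41: L̂ = 3 + 41 = 44; e = 42 − 44 = -2
m=116: L̂ = 3 + 116 = 119; e = 120 − 119 = 1
m=124: L̂ = 3 + 124 = 127; e = 126 − 127 = -1
Largest |e| is 5 at m = 18, residual 5.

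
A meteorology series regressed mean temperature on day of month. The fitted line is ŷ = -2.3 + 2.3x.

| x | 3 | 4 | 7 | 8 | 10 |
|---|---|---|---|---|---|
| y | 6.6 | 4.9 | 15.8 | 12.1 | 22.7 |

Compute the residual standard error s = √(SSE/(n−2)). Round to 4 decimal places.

s = 3.2660

x=3: ŷ = -2.3 + 2.3·3 = 4.6; r = 6.6 − 4.6 = 2
x=4: ŷ = -2.3 + 2.3·4 = 6.9; r = 4.9 − 6.9 = -2
x=7: ŷ = -2.3 + 2.3·7 = 13.8; r = 15.8 − 13.8 = 2
x=8: ŷ = -2.3 + 2.3·8 = 16.1; r = 12.1 − 16.1 = -4
x=10: ŷ = -2.3 + 2.3·10 = 20.7; r = 22.7 − 20.7 = 2
SSE = 4 + 4 + 4 + 16 + 4 = 32
s = √(32/3) = √10.6667 ≈ 3.2660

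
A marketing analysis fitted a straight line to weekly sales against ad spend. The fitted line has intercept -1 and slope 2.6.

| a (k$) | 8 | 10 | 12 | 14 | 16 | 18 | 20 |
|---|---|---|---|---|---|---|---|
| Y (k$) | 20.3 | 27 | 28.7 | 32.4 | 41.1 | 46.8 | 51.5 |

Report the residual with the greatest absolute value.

r = -3

a=8: Ŷ = -1 + 2.6·8 = 19.8; r = 20.3 − 19.8 = 0.5
a=10: Ŷ = -1 + 2.6·10 = 25; r = 27 − 25 = 2
a=12: Ŷ = -1 + 2.6·12 = 30.2; r = 28.7 − 30.2 = -1.5
a=14: Ŷ = -1 + 2.6·14 = 35.4; r = 32.4 − 35.4 = -3
a=16: Ŷ = -1 + 2.6·16 = 40.6; r = 41.1 − 40.6 = 0.5
a=18: Ŷ = -1 + 2.6·18 = 45.8; r = 46.8 − 45.8 = 1
a=20: Ŷ = -1 + 2.6·20 = 51; r = 51.5 − 51 = 0.5
Largest |r| is 3 at a = 14, residual -3.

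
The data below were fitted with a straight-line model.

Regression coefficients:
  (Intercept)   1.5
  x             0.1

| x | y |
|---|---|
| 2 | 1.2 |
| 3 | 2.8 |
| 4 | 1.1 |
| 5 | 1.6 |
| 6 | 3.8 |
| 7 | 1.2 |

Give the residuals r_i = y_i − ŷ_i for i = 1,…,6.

x=2: ŷ = 1.5 + 0.1·2 = 1.7; r = 1.2 − 1.7 = -0.5
x=3: ŷ = 1.5 + 0.1·3 = 1.8; r = 2.8 − 1.8 = 1
x=4: ŷ = 1.5 + 0.1·4 = 1.9; r = 1.1 − 1.9 = -0.8
x=5: ŷ = 1.5 + 0.1·5 = 2; r = 1.6 − 2 = -0.4
x=6: ŷ = 1.5 + 0.1·6 = 2.1; r = 3.8 − 2.1 = 1.7
x=7: ŷ = 1.5 + 0.1·7 = 2.2; r = 1.2 − 2.2 = -1

-0.5, 1, -0.8, -0.4, 1.7, -1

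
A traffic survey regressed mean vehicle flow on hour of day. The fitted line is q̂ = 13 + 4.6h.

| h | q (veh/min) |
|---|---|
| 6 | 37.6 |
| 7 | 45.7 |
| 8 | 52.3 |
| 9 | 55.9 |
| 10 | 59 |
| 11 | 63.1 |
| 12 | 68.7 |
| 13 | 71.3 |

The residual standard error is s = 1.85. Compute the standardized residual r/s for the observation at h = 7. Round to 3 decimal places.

0.270

q̂ = 13 + 4.6·7 = 45.2
r = 45.7 − 45.2 = 0.5
r/s = 0.5 / 1.85 = 0.270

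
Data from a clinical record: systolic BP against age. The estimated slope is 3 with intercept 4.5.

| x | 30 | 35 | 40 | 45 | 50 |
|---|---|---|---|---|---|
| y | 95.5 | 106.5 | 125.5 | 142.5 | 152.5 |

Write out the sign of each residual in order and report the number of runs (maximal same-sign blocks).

4 runs

x=30: ŷ = 4.5 + 3·30 = 94.5; r = 95.5 − 94.5 = 1
x=35: ŷ = 4.5 + 3·35 = 109.5; r = 106.5 − 109.5 = -3
x=40: ŷ = 4.5 + 3·40 = 124.5; r = 125.5 − 124.5 = 1
x=45: ŷ = 4.5 + 3·45 = 139.5; r = 142.5 − 139.5 = 3
x=50: ŷ = 4.5 + 3·50 = 154.5; r = 152.5 − 154.5 = -2
Signs: + − + + −
Runs: +×1, −×1, +×2, −×1 → 4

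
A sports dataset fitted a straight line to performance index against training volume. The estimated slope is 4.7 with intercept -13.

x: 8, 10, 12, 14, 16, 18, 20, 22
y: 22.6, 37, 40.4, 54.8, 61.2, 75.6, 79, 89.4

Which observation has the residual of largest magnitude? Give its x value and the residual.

x=8: ŷ = -13 + 4.7·8 = 24.6; r = 22.6 − 24.6 = -2
x=10: ŷ = -13 + 4.7·10 = 34; r = 37 − 34 = 3
x=12: ŷ = -13 + 4.7·12 = 43.4; r = 40.4 − 43.4 = -3
x=14: ŷ = -13 + 4.7·14 = 52.8; r = 54.8 − 52.8 = 2
x=16: ŷ = -13 + 4.7·16 = 62.2; r = 61.2 − 62.2 = -1
x=18: ŷ = -13 + 4.7·18 = 71.6; r = 75.6 − 71.6 = 4
x=20: ŷ = -13 + 4.7·20 = 81; r = 79 − 81 = -2
x=22: ŷ = -13 + 4.7·22 = 90.4; r = 89.4 − 90.4 = -1
Largest |r| is 4 at x = 18, residual 4.

x = 18, r = 4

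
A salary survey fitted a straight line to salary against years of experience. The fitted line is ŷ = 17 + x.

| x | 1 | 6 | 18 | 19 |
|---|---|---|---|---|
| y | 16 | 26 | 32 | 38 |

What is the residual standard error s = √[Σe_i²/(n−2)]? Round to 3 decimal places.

s = 3.606

x=1: ŷ = 17 + 1 = 18; e = 16 − 18 = -2
x=6: ŷ = 17 + 6 = 23; e = 26 − 23 = 3
x=18: ŷ = 17 + 18 = 35; e = 32 − 35 = -3
x=19: ŷ = 17 + 19 = 36; e = 38 − 36 = 2
SSE = 4 + 9 + 9 + 4 = 26
s = √(26/2) = √13 ≈ 3.606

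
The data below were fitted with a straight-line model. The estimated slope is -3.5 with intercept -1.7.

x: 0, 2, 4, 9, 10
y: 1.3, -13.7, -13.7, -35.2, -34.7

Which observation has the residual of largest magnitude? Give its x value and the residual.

x=0: ŷ = -1.7 − 3.5·0 = -1.7; r = 1.3 − (-1.7) = 3
x=2: ŷ = -1.7 − 3.5·2 = -8.7; r = -13.7 − (-8.7) = -5
x=4: ŷ = -1.7 − 3.5·4 = -15.7; r = -13.7 − (-15.7) = 2
x=9: ŷ = -1.7 − 3.5·9 = -33.2; r = -35.2 − (-33.2) = -2
x=10: ŷ = -1.7 − 3.5·10 = -36.7; r = -34.7 − (-36.7) = 2
Largest |r| is 5 at x = 2, residual -5.

x = 2, r = -5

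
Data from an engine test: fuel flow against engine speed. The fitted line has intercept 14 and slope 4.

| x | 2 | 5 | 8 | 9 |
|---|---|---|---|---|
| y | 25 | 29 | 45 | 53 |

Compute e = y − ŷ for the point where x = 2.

e = 3

ŷ = 14 + 4·2 = 22
e = 25 − 22 = 3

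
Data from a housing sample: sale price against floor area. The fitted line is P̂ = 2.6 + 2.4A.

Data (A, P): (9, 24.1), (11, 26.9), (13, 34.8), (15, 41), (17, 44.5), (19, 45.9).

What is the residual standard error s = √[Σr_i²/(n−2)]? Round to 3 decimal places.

s = 2.102

A=9: P̂ = 2.6 + 2.4·9 = 24.2; r = 24.1 − 24.2 = -0.1
A=11: P̂ = 2.6 + 2.4·11 = 29; r = 26.9 − 29 = -2.1
A=13: P̂ = 2.6 + 2.4·13 = 33.8; r = 34.8 − 33.8 = 1
A=15: P̂ = 2.6 + 2.4·15 = 38.6; r = 41 − 38.6 = 2.4
A=17: P̂ = 2.6 + 2.4·17 = 43.4; r = 44.5 − 43.4 = 1.1
A=19: P̂ = 2.6 + 2.4·19 = 48.2; r = 45.9 − 48.2 = -2.3
SSE = 0.01 + 4.41 + 1 + 5.76 + 1.21 + 5.29 = 17.68
s = √(17.68/4) = √4.42 ≈ 2.102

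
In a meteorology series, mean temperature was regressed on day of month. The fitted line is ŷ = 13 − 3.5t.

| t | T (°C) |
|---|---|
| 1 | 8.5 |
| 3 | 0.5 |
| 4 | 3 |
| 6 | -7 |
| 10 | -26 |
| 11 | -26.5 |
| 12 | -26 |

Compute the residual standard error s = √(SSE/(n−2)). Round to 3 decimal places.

s = 3.098

t=1: ŷ = 13 − 3.5·1 = 9.5; r = 8.5 − 9.5 = -1
t=3: ŷ = 13 − 3.5·3 = 2.5; r = 0.5 − 2.5 = -2
t=4: ŷ = 13 − 3.5·4 = -1; r = 3 − (-1) = 4
t=6: ŷ = 13 − 3.5·6 = -8; r = -7 − (-8) = 1
t=10: ŷ = 13 − 3.5·10 = -22; r = -26 − (-22) = -4
t=11: ŷ = 13 − 3.5·11 = -25.5; r = -26.5 − (-25.5) = -1
t=12: ŷ = 13 − 3.5·12 = -29; r = -26 − (-29) = 3
SSE = 1 + 4 + 16 + 1 + 16 + 1 + 9 = 48
s = √(48/5) = √9.6 ≈ 3.098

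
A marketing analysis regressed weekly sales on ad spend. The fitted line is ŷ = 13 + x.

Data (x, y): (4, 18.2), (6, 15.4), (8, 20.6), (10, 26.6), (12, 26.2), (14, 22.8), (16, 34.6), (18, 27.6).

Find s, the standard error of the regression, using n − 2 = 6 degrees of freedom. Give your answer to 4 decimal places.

x=4: ŷ = 13 + 4 = 17; e = 18.2 − 17 = 1.2
x=6: ŷ = 13 + 6 = 19; e = 15.4 − 19 = -3.6
x=8: ŷ = 13 + 8 = 21; e = 20.6 − 21 = -0.4
x=10: ŷ = 13 + 10 = 23; e = 26.6 − 23 = 3.6
x=12: ŷ = 13 + 12 = 25; e = 26.2 − 25 = 1.2
x=14: ŷ = 13 + 14 = 27; e = 22.8 − 27 = -4.2
x=16: ŷ = 13 + 16 = 29; e = 34.6 − 29 = 5.6
x=18: ŷ = 13 + 18 = 31; e = 27.6 − 31 = -3.4
SSE = 1.44 + 12.96 + 0.16 + 12.96 + 1.44 + 17.64 + 31.36 + 11.56 = 89.52
s = √(89.52/6) = √14.92 ≈ 3.8626

s = 3.8626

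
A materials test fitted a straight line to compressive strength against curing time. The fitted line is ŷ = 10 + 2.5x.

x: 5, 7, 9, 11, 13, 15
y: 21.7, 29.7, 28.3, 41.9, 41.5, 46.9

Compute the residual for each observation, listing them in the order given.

-0.8, 2.2, -4.2, 4.4, -1, -0.6

x=5: ŷ = 10 + 2.5·5 = 22.5; r = 21.7 − 22.5 = -0.8
x=7: ŷ = 10 + 2.5·7 = 27.5; r = 29.7 − 27.5 = 2.2
x=9: ŷ = 10 + 2.5·9 = 32.5; r = 28.3 − 32.5 = -4.2
x=11: ŷ = 10 + 2.5·11 = 37.5; r = 41.9 − 37.5 = 4.4
x=13: ŷ = 10 + 2.5·13 = 42.5; r = 41.5 − 42.5 = -1
x=15: ŷ = 10 + 2.5·15 = 47.5; r = 46.9 − 47.5 = -0.6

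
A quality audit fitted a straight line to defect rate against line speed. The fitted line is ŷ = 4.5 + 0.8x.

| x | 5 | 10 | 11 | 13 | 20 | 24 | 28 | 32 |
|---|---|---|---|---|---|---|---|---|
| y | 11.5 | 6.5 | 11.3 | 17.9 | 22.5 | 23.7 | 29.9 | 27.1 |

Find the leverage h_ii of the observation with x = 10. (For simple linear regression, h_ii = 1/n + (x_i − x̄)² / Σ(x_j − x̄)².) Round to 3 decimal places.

x̄ = (5 + 10 + 11 + 13 + 20 + 24 + 28 + 32)/8 = 17.875
Σ(x − x̄)² = 165.766 + 62.0156 + 47.2656 + 23.7656 + 4.51562 + 37.5156 + 102.516 + 199.516 = 642.875
h = 1/8 + (-7.875)²/642.875 = 0.125 + 0.0964661 = 0.221

h = 0.221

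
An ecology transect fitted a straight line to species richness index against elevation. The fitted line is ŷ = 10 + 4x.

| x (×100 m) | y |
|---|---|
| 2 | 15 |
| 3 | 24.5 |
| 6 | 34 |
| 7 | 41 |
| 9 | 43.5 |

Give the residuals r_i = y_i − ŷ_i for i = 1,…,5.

x=2: ŷ = 10 + 4·2 = 18; r = 15 − 18 = -3
x=3: ŷ = 10 + 4·3 = 22; r = 24.5 − 22 = 2.5
x=6: ŷ = 10 + 4·6 = 34; r = 34 − 34 = 0
x=7: ŷ = 10 + 4·7 = 38; r = 41 − 38 = 3
x=9: ŷ = 10 + 4·9 = 46; r = 43.5 − 46 = -2.5

-3, 2.5, 0, 3, -2.5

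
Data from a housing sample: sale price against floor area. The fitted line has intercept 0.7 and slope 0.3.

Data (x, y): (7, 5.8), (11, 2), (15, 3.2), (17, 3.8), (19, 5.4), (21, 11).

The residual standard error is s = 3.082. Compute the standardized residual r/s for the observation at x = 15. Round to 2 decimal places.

ŷ = 0.7 + 0.3·15 = 5.2
r = 3.2 − 5.2 = -2
r/s = -2 / 3.082 = -0.65

-0.65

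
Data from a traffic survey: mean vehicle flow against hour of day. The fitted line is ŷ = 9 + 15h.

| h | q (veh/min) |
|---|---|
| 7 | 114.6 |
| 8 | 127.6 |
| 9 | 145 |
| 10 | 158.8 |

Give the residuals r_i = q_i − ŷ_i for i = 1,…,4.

h=7: ŷ = 9 + 15·7 = 114; r = 114.6 − 114 = 0.6
h=8: ŷ = 9 + 15·8 = 129; r = 127.6 − 129 = -1.4
h=9: ŷ = 9 + 15·9 = 144; r = 145 − 144 = 1
h=10: ŷ = 9 + 15·10 = 159; r = 158.8 − 159 = -0.2

0.6, -1.4, 1, -0.2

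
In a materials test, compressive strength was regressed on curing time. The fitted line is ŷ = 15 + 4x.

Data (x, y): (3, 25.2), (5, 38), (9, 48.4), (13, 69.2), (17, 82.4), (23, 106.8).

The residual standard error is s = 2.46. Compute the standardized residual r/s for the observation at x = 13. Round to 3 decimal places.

0.894

ŷ = 15 + 4·13 = 67
r = 69.2 − 67 = 2.2
r/s = 2.2 / 2.46 = 0.894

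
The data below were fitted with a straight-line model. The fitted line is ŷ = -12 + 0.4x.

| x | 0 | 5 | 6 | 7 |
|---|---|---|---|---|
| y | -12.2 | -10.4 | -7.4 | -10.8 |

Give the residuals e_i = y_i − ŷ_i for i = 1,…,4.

x=0: ŷ = -12 + 0.4·0 = -12; e = -12.2 − (-12) = -0.2
x=5: ŷ = -12 + 0.4·5 = -10; e = -10.4 − (-10) = -0.4
x=6: ŷ = -12 + 0.4·6 = -9.6; e = -7.4 − (-9.6) = 2.2
x=7: ŷ = -12 + 0.4·7 = -9.2; e = -10.8 − (-9.2) = -1.6

-0.2, -0.4, 2.2, -1.6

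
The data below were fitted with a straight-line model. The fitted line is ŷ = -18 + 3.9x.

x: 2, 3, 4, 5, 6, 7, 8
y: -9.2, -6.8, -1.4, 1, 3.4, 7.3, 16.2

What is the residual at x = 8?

e = 3

ŷ = -18 + 3.9·8 = 13.2
e = 16.2 − 13.2 = 3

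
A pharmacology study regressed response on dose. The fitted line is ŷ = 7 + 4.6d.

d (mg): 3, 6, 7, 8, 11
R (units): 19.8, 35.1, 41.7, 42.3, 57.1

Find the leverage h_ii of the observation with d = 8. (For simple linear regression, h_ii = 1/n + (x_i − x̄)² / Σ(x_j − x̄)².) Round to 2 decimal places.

d̄ = (3 + 6 + 7 + 8 + 11)/5 = 7
Σ(d − d̄)² = 16 + 1 + 0 + 1 + 16 = 34
h = 1/5 + (1)²/34 = 0.2 + 0.0294118 = 0.23

h = 0.23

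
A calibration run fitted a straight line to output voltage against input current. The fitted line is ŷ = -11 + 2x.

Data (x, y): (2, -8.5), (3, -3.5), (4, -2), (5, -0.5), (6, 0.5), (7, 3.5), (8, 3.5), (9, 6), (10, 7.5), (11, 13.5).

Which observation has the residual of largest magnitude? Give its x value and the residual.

x=2: ŷ = -11 + 2·2 = -7; r = -8.5 − (-7) = -1.5
x=3: ŷ = -11 + 2·3 = -5; r = -3.5 − (-5) = 1.5
x=4: ŷ = -11 + 2·4 = -3; r = -2 − (-3) = 1
x=5: ŷ = -11 + 2·5 = -1; r = -0.5 − (-1) = 0.5
x=6: ŷ = -11 + 2·6 = 1; r = 0.5 − 1 = -0.5
x=7: ŷ = -11 + 2·7 = 3; r = 3.5 − 3 = 0.5
x=8: ŷ = -11 + 2·8 = 5; r = 3.5 − 5 = -1.5
x=9: ŷ = -11 + 2·9 = 7; r = 6 − 7 = -1
x=10: ŷ = -11 + 2·10 = 9; r = 7.5 − 9 = -1.5
x=11: ŷ = -11 + 2·11 = 11; r = 13.5 − 11 = 2.5
Largest |r| is 2.5 at x = 11, residual 2.5.

x = 11, r = 2.5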